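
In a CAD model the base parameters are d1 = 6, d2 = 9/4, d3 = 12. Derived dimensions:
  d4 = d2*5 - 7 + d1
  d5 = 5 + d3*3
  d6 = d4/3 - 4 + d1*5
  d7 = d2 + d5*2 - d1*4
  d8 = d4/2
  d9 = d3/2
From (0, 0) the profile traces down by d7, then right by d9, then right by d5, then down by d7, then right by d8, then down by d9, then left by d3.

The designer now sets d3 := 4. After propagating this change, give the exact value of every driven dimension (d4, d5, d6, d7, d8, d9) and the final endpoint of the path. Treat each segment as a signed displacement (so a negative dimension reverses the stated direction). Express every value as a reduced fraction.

Apply edit: d3 := 4
  d4 = d2*5 - 7 + d1 = 41/4
  d5 = 5 + d3*3 = 17
  d6 = d4/3 - 4 + d1*5 = 353/12
  d7 = d2 + d5*2 - d1*4 = 49/4
  d8 = d4/2 = 41/8
  d9 = d3/2 = 2
Walk from origin (0, 0):
  seg 1: down by d7 = 49/4 → (0, -49/4)
  seg 2: right by d9 = 2 → (2, -49/4)
  seg 3: right by d5 = 17 → (19, -49/4)
  seg 4: down by d7 = 49/4 → (19, -49/2)
  seg 5: right by d8 = 41/8 → (193/8, -49/2)
  seg 6: down by d9 = 2 → (193/8, -53/2)
  seg 7: left by d3 = 4 → (161/8, -53/2)

d4 = 41/4
d5 = 17
d6 = 353/12
d7 = 49/4
d8 = 41/8
d9 = 2
endpoint = (161/8, -53/2)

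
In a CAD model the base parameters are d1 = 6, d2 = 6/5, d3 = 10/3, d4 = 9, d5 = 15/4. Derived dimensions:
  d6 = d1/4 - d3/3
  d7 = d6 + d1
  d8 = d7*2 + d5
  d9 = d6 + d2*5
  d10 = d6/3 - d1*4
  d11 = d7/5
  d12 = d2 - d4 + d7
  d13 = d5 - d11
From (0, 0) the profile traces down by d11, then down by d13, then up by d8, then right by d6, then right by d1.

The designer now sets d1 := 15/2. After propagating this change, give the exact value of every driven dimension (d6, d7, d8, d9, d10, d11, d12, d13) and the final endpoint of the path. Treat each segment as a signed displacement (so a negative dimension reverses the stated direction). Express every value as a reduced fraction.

d6 = 55/72
d7 = 595/72
d8 = 365/18
d9 = 487/72
d10 = -6425/216
d11 = 119/72
d12 = 167/360
d13 = 151/72
endpoint = (595/72, 595/36)

Apply edit: d1 := 15/2
  d6 = d1/4 - d3/3 = 55/72
  d7 = d6 + d1 = 595/72
  d8 = d7*2 + d5 = 365/18
  d9 = d6 + d2*5 = 487/72
  d10 = d6/3 - d1*4 = -6425/216
  d11 = d7/5 = 119/72
  d12 = d2 - d4 + d7 = 167/360
  d13 = d5 - d11 = 151/72
Walk from origin (0, 0):
  seg 1: down by d11 = 119/72 → (0, -119/72)
  seg 2: down by d13 = 151/72 → (0, -15/4)
  seg 3: up by d8 = 365/18 → (0, 595/36)
  seg 4: right by d6 = 55/72 → (55/72, 595/36)
  seg 5: right by d1 = 15/2 → (595/72, 595/36)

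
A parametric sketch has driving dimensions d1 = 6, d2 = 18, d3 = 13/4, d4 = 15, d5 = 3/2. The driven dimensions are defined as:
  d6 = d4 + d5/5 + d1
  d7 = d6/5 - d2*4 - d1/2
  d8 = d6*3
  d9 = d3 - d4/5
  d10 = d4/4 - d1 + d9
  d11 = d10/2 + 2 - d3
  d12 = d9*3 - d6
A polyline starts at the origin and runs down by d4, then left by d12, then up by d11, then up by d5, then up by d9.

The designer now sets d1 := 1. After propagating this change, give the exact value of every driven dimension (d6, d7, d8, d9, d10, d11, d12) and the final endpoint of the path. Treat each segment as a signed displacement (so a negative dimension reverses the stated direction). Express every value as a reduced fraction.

Apply edit: d1 := 1
  d6 = d4 + d5/5 + d1 = 163/10
  d7 = d6/5 - d2*4 - d1/2 = -1731/25
  d8 = d6*3 = 489/10
  d9 = d3 - d4/5 = 1/4
  d10 = d4/4 - d1 + d9 = 3
  d11 = d10/2 + 2 - d3 = 1/4
  d12 = d9*3 - d6 = -311/20
Walk from origin (0, 0):
  seg 1: down by d4 = 15 → (0, -15)
  seg 2: left by d12 = -311/20 → (311/20, -15)
  seg 3: up by d11 = 1/4 → (311/20, -59/4)
  seg 4: up by d5 = 3/2 → (311/20, -53/4)
  seg 5: up by d9 = 1/4 → (311/20, -13)

d6 = 163/10
d7 = -1731/25
d8 = 489/10
d9 = 1/4
d10 = 3
d11 = 1/4
d12 = -311/20
endpoint = (311/20, -13)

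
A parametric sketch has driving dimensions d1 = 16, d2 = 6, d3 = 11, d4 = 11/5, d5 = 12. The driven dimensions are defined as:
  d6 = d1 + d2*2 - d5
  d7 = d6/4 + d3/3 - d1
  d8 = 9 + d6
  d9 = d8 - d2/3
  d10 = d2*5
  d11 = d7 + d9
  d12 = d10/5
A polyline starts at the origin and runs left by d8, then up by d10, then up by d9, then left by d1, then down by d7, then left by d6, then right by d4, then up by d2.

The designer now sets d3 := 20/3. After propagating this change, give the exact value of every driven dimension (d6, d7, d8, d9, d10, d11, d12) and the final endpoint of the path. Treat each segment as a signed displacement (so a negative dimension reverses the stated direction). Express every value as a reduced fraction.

d6 = 16
d7 = -88/9
d8 = 25
d9 = 23
d10 = 30
d11 = 119/9
d12 = 6
endpoint = (-274/5, 619/9)

Apply edit: d3 := 20/3
  d6 = d1 + d2*2 - d5 = 16
  d7 = d6/4 + d3/3 - d1 = -88/9
  d8 = 9 + d6 = 25
  d9 = d8 - d2/3 = 23
  d10 = d2*5 = 30
  d11 = d7 + d9 = 119/9
  d12 = d10/5 = 6
Walk from origin (0, 0):
  seg 1: left by d8 = 25 → (-25, 0)
  seg 2: up by d10 = 30 → (-25, 30)
  seg 3: up by d9 = 23 → (-25, 53)
  seg 4: left by d1 = 16 → (-41, 53)
  seg 5: down by d7 = -88/9 → (-41, 565/9)
  seg 6: left by d6 = 16 → (-57, 565/9)
  seg 7: right by d4 = 11/5 → (-274/5, 565/9)
  seg 8: up by d2 = 6 → (-274/5, 619/9)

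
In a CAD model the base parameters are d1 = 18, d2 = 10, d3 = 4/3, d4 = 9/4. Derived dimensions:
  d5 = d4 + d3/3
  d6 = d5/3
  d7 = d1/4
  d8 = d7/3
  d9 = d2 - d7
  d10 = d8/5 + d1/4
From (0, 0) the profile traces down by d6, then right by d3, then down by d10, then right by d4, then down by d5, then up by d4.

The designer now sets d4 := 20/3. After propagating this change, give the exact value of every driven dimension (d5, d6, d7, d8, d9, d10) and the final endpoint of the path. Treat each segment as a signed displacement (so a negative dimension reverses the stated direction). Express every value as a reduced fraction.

Apply edit: d4 := 20/3
  d5 = d4 + d3/3 = 64/9
  d6 = d5/3 = 64/27
  d7 = d1/4 = 9/2
  d8 = d7/3 = 3/2
  d9 = d2 - d7 = 11/2
  d10 = d8/5 + d1/4 = 24/5
Walk from origin (0, 0):
  seg 1: down by d6 = 64/27 → (0, -64/27)
  seg 2: right by d3 = 4/3 → (4/3, -64/27)
  seg 3: down by d10 = 24/5 → (4/3, -968/135)
  seg 4: right by d4 = 20/3 → (8, -968/135)
  seg 5: down by d5 = 64/9 → (8, -1928/135)
  seg 6: up by d4 = 20/3 → (8, -1028/135)

d5 = 64/9
d6 = 64/27
d7 = 9/2
d8 = 3/2
d9 = 11/2
d10 = 24/5
endpoint = (8, -1028/135)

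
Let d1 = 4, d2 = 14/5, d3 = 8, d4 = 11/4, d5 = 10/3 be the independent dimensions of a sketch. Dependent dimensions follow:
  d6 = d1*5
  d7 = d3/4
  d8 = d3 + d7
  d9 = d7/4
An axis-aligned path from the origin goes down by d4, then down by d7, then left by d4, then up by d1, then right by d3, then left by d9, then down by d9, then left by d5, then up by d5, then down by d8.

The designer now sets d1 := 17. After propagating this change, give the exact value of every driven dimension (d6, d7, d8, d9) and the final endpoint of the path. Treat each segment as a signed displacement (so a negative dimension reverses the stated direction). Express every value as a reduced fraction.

d6 = 85
d7 = 2
d8 = 10
d9 = 1/2
endpoint = (17/12, 61/12)

Apply edit: d1 := 17
  d6 = d1*5 = 85
  d7 = d3/4 = 2
  d8 = d3 + d7 = 10
  d9 = d7/4 = 1/2
Walk from origin (0, 0):
  seg 1: down by d4 = 11/4 → (0, -11/4)
  seg 2: down by d7 = 2 → (0, -19/4)
  seg 3: left by d4 = 11/4 → (-11/4, -19/4)
  seg 4: up by d1 = 17 → (-11/4, 49/4)
  seg 5: right by d3 = 8 → (21/4, 49/4)
  seg 6: left by d9 = 1/2 → (19/4, 49/4)
  seg 7: down by d9 = 1/2 → (19/4, 47/4)
  seg 8: left by d5 = 10/3 → (17/12, 47/4)
  seg 9: up by d5 = 10/3 → (17/12, 181/12)
  seg 10: down by d8 = 10 → (17/12, 61/12)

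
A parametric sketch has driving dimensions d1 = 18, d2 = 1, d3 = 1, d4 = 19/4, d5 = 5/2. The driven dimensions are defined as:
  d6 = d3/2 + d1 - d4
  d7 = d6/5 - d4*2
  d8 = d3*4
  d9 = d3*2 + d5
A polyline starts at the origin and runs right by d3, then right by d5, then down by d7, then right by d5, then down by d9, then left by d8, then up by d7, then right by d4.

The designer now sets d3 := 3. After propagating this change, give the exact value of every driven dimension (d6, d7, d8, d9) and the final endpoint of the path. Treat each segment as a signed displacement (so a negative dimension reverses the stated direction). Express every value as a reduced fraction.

d6 = 59/4
d7 = -131/20
d8 = 12
d9 = 17/2
endpoint = (3/4, -17/2)

Apply edit: d3 := 3
  d6 = d3/2 + d1 - d4 = 59/4
  d7 = d6/5 - d4*2 = -131/20
  d8 = d3*4 = 12
  d9 = d3*2 + d5 = 17/2
Walk from origin (0, 0):
  seg 1: right by d3 = 3 → (3, 0)
  seg 2: right by d5 = 5/2 → (11/2, 0)
  seg 3: down by d7 = -131/20 → (11/2, 131/20)
  seg 4: right by d5 = 5/2 → (8, 131/20)
  seg 5: down by d9 = 17/2 → (8, -39/20)
  seg 6: left by d8 = 12 → (-4, -39/20)
  seg 7: up by d7 = -131/20 → (-4, -17/2)
  seg 8: right by d4 = 19/4 → (3/4, -17/2)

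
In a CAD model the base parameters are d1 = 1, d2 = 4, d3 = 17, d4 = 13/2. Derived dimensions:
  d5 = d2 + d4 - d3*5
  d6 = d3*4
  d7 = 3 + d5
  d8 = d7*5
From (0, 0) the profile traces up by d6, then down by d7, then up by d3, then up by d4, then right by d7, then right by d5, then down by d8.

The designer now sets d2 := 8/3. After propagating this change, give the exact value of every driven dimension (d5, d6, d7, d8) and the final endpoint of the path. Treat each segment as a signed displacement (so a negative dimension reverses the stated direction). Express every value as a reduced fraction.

d5 = -455/6
d6 = 68
d7 = -437/6
d8 = -2185/6
endpoint = (-446/3, 1057/2)

Apply edit: d2 := 8/3
  d5 = d2 + d4 - d3*5 = -455/6
  d6 = d3*4 = 68
  d7 = 3 + d5 = -437/6
  d8 = d7*5 = -2185/6
Walk from origin (0, 0):
  seg 1: up by d6 = 68 → (0, 68)
  seg 2: down by d7 = -437/6 → (0, 845/6)
  seg 3: up by d3 = 17 → (0, 947/6)
  seg 4: up by d4 = 13/2 → (0, 493/3)
  seg 5: right by d7 = -437/6 → (-437/6, 493/3)
  seg 6: right by d5 = -455/6 → (-446/3, 493/3)
  seg 7: down by d8 = -2185/6 → (-446/3, 1057/2)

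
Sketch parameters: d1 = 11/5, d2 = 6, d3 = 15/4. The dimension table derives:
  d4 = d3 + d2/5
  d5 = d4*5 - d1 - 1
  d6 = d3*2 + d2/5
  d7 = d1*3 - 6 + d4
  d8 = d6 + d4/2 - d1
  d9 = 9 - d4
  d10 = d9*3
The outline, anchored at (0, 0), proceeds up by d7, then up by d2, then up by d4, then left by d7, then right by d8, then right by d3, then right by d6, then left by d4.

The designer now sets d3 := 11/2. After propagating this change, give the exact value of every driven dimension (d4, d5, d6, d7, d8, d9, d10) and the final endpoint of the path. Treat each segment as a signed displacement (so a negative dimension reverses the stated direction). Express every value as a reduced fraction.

d4 = 67/10
d5 = 303/10
d6 = 61/5
d7 = 73/10
d8 = 267/20
d9 = 23/10
d10 = 69/10
endpoint = (341/20, 20)

Apply edit: d3 := 11/2
  d4 = d3 + d2/5 = 67/10
  d5 = d4*5 - d1 - 1 = 303/10
  d6 = d3*2 + d2/5 = 61/5
  d7 = d1*3 - 6 + d4 = 73/10
  d8 = d6 + d4/2 - d1 = 267/20
  d9 = 9 - d4 = 23/10
  d10 = d9*3 = 69/10
Walk from origin (0, 0):
  seg 1: up by d7 = 73/10 → (0, 73/10)
  seg 2: up by d2 = 6 → (0, 133/10)
  seg 3: up by d4 = 67/10 → (0, 20)
  seg 4: left by d7 = 73/10 → (-73/10, 20)
  seg 5: right by d8 = 267/20 → (121/20, 20)
  seg 6: right by d3 = 11/2 → (231/20, 20)
  seg 7: right by d6 = 61/5 → (95/4, 20)
  seg 8: left by d4 = 67/10 → (341/20, 20)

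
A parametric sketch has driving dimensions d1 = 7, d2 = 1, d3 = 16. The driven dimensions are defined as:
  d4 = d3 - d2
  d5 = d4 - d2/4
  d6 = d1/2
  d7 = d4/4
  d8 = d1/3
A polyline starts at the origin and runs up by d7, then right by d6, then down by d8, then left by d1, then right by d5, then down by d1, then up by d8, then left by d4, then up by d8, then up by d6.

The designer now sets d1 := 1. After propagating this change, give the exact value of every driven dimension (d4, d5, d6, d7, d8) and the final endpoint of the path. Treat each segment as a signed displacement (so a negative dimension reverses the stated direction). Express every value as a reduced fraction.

d4 = 15
d5 = 59/4
d6 = 1/2
d7 = 15/4
d8 = 1/3
endpoint = (-3/4, 43/12)

Apply edit: d1 := 1
  d4 = d3 - d2 = 15
  d5 = d4 - d2/4 = 59/4
  d6 = d1/2 = 1/2
  d7 = d4/4 = 15/4
  d8 = d1/3 = 1/3
Walk from origin (0, 0):
  seg 1: up by d7 = 15/4 → (0, 15/4)
  seg 2: right by d6 = 1/2 → (1/2, 15/4)
  seg 3: down by d8 = 1/3 → (1/2, 41/12)
  seg 4: left by d1 = 1 → (-1/2, 41/12)
  seg 5: right by d5 = 59/4 → (57/4, 41/12)
  seg 6: down by d1 = 1 → (57/4, 29/12)
  seg 7: up by d8 = 1/3 → (57/4, 11/4)
  seg 8: left by d4 = 15 → (-3/4, 11/4)
  seg 9: up by d8 = 1/3 → (-3/4, 37/12)
  seg 10: up by d6 = 1/2 → (-3/4, 43/12)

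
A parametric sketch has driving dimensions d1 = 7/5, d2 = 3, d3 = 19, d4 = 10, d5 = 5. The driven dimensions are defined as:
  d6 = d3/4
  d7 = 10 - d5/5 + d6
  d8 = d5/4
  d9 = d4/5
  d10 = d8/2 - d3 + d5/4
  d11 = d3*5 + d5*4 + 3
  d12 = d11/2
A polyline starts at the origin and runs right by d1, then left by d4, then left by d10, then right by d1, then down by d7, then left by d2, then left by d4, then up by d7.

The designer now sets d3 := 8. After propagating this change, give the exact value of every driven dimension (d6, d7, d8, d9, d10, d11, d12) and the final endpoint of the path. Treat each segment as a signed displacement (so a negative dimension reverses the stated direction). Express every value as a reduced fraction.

d6 = 2
d7 = 11
d8 = 5/4
d9 = 2
d10 = -49/8
d11 = 63
d12 = 63/2
endpoint = (-563/40, 0)

Apply edit: d3 := 8
  d6 = d3/4 = 2
  d7 = 10 - d5/5 + d6 = 11
  d8 = d5/4 = 5/4
  d9 = d4/5 = 2
  d10 = d8/2 - d3 + d5/4 = -49/8
  d11 = d3*5 + d5*4 + 3 = 63
  d12 = d11/2 = 63/2
Walk from origin (0, 0):
  seg 1: right by d1 = 7/5 → (7/5, 0)
  seg 2: left by d4 = 10 → (-43/5, 0)
  seg 3: left by d10 = -49/8 → (-99/40, 0)
  seg 4: right by d1 = 7/5 → (-43/40, 0)
  seg 5: down by d7 = 11 → (-43/40, -11)
  seg 6: left by d2 = 3 → (-163/40, -11)
  seg 7: left by d4 = 10 → (-563/40, -11)
  seg 8: up by d7 = 11 → (-563/40, 0)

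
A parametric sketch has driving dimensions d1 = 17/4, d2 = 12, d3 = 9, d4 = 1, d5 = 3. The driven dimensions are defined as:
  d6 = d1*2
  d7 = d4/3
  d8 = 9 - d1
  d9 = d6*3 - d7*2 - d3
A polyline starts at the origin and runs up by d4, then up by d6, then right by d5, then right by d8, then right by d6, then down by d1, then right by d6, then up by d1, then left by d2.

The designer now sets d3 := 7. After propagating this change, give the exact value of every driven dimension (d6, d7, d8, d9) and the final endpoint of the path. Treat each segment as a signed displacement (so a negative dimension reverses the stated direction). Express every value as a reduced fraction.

Apply edit: d3 := 7
  d6 = d1*2 = 17/2
  d7 = d4/3 = 1/3
  d8 = 9 - d1 = 19/4
  d9 = d6*3 - d7*2 - d3 = 107/6
Walk from origin (0, 0):
  seg 1: up by d4 = 1 → (0, 1)
  seg 2: up by d6 = 17/2 → (0, 19/2)
  seg 3: right by d5 = 3 → (3, 19/2)
  seg 4: right by d8 = 19/4 → (31/4, 19/2)
  seg 5: right by d6 = 17/2 → (65/4, 19/2)
  seg 6: down by d1 = 17/4 → (65/4, 21/4)
  seg 7: right by d6 = 17/2 → (99/4, 21/4)
  seg 8: up by d1 = 17/4 → (99/4, 19/2)
  seg 9: left by d2 = 12 → (51/4, 19/2)

d6 = 17/2
d7 = 1/3
d8 = 19/4
d9 = 107/6
endpoint = (51/4, 19/2)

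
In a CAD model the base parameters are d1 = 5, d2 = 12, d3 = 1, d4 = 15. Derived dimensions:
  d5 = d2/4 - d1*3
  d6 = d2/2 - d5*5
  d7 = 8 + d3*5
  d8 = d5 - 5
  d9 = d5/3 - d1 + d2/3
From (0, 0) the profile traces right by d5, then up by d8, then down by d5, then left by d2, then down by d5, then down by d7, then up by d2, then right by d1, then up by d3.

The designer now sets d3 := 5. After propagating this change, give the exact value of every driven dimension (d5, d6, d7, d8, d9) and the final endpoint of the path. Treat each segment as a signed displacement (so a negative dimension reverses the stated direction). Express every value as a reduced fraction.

d5 = -12
d6 = 66
d7 = 33
d8 = -17
d9 = -5
endpoint = (-19, -9)

Apply edit: d3 := 5
  d5 = d2/4 - d1*3 = -12
  d6 = d2/2 - d5*5 = 66
  d7 = 8 + d3*5 = 33
  d8 = d5 - 5 = -17
  d9 = d5/3 - d1 + d2/3 = -5
Walk from origin (0, 0):
  seg 1: right by d5 = -12 → (-12, 0)
  seg 2: up by d8 = -17 → (-12, -17)
  seg 3: down by d5 = -12 → (-12, -5)
  seg 4: left by d2 = 12 → (-24, -5)
  seg 5: down by d5 = -12 → (-24, 7)
  seg 6: down by d7 = 33 → (-24, -26)
  seg 7: up by d2 = 12 → (-24, -14)
  seg 8: right by d1 = 5 → (-19, -14)
  seg 9: up by d3 = 5 → (-19, -9)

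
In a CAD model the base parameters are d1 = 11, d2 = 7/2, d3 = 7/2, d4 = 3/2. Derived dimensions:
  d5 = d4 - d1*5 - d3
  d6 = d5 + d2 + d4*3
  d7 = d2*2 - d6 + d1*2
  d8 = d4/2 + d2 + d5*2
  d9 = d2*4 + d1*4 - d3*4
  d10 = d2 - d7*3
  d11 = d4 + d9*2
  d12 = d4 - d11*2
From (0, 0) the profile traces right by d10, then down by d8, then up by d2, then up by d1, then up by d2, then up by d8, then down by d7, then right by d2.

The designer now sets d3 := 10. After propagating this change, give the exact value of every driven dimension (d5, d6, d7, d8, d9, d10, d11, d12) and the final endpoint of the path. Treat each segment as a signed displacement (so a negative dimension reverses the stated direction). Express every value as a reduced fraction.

d5 = -127/2
d6 = -111/2
d7 = 169/2
d8 = -491/4
d9 = 18
d10 = -250
d11 = 75/2
d12 = -147/2
endpoint = (-493/2, -133/2)

Apply edit: d3 := 10
  d5 = d4 - d1*5 - d3 = -127/2
  d6 = d5 + d2 + d4*3 = -111/2
  d7 = d2*2 - d6 + d1*2 = 169/2
  d8 = d4/2 + d2 + d5*2 = -491/4
  d9 = d2*4 + d1*4 - d3*4 = 18
  d10 = d2 - d7*3 = -250
  d11 = d4 + d9*2 = 75/2
  d12 = d4 - d11*2 = -147/2
Walk from origin (0, 0):
  seg 1: right by d10 = -250 → (-250, 0)
  seg 2: down by d8 = -491/4 → (-250, 491/4)
  seg 3: up by d2 = 7/2 → (-250, 505/4)
  seg 4: up by d1 = 11 → (-250, 549/4)
  seg 5: up by d2 = 7/2 → (-250, 563/4)
  seg 6: up by d8 = -491/4 → (-250, 18)
  seg 7: down by d7 = 169/2 → (-250, -133/2)
  seg 8: right by d2 = 7/2 → (-493/2, -133/2)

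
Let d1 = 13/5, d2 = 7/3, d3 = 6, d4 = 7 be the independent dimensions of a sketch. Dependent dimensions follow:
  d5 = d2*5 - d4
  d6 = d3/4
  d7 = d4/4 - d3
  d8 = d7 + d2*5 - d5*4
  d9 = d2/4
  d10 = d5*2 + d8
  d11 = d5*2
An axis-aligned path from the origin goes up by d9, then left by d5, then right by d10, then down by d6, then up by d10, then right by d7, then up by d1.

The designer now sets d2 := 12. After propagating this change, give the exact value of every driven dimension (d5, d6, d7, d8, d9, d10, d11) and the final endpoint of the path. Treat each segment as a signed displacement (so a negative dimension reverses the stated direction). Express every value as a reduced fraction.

d5 = 53
d6 = 3/2
d7 = -17/4
d8 = -625/4
d9 = 3
d10 = -201/4
d11 = 106
endpoint = (-215/2, -923/20)

Apply edit: d2 := 12
  d5 = d2*5 - d4 = 53
  d6 = d3/4 = 3/2
  d7 = d4/4 - d3 = -17/4
  d8 = d7 + d2*5 - d5*4 = -625/4
  d9 = d2/4 = 3
  d10 = d5*2 + d8 = -201/4
  d11 = d5*2 = 106
Walk from origin (0, 0):
  seg 1: up by d9 = 3 → (0, 3)
  seg 2: left by d5 = 53 → (-53, 3)
  seg 3: right by d10 = -201/4 → (-413/4, 3)
  seg 4: down by d6 = 3/2 → (-413/4, 3/2)
  seg 5: up by d10 = -201/4 → (-413/4, -195/4)
  seg 6: right by d7 = -17/4 → (-215/2, -195/4)
  seg 7: up by d1 = 13/5 → (-215/2, -923/20)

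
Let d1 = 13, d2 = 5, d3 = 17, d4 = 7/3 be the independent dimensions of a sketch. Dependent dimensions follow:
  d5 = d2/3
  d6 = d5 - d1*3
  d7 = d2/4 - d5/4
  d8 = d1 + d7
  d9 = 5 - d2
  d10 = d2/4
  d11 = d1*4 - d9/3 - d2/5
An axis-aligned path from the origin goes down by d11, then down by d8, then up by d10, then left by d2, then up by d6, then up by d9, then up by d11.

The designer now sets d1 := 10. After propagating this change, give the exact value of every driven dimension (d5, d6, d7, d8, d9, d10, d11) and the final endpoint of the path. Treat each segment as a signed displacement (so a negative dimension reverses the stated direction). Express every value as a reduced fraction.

Apply edit: d1 := 10
  d5 = d2/3 = 5/3
  d6 = d5 - d1*3 = -85/3
  d7 = d2/4 - d5/4 = 5/6
  d8 = d1 + d7 = 65/6
  d9 = 5 - d2 = 0
  d10 = d2/4 = 5/4
  d11 = d1*4 - d9/3 - d2/5 = 39
Walk from origin (0, 0):
  seg 1: down by d11 = 39 → (0, -39)
  seg 2: down by d8 = 65/6 → (0, -299/6)
  seg 3: up by d10 = 5/4 → (0, -583/12)
  seg 4: left by d2 = 5 → (-5, -583/12)
  seg 5: up by d6 = -85/3 → (-5, -923/12)
  seg 6: up by d9 = 0 → (-5, -923/12)
  seg 7: up by d11 = 39 → (-5, -455/12)

d5 = 5/3
d6 = -85/3
d7 = 5/6
d8 = 65/6
d9 = 0
d10 = 5/4
d11 = 39
endpoint = (-5, -455/12)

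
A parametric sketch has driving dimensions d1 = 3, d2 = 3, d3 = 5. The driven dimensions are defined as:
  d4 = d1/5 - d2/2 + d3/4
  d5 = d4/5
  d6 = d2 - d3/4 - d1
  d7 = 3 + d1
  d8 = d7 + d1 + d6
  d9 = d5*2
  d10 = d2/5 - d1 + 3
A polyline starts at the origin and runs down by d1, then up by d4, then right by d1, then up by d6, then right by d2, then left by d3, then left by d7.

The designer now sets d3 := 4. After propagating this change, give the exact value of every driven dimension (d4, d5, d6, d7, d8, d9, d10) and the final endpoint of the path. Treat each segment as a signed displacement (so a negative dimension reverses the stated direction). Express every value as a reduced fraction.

Apply edit: d3 := 4
  d4 = d1/5 - d2/2 + d3/4 = 1/10
  d5 = d4/5 = 1/50
  d6 = d2 - d3/4 - d1 = -1
  d7 = 3 + d1 = 6
  d8 = d7 + d1 + d6 = 8
  d9 = d5*2 = 1/25
  d10 = d2/5 - d1 + 3 = 3/5
Walk from origin (0, 0):
  seg 1: down by d1 = 3 → (0, -3)
  seg 2: up by d4 = 1/10 → (0, -29/10)
  seg 3: right by d1 = 3 → (3, -29/10)
  seg 4: up by d6 = -1 → (3, -39/10)
  seg 5: right by d2 = 3 → (6, -39/10)
  seg 6: left by d3 = 4 → (2, -39/10)
  seg 7: left by d7 = 6 → (-4, -39/10)

d4 = 1/10
d5 = 1/50
d6 = -1
d7 = 6
d8 = 8
d9 = 1/25
d10 = 3/5
endpoint = (-4, -39/10)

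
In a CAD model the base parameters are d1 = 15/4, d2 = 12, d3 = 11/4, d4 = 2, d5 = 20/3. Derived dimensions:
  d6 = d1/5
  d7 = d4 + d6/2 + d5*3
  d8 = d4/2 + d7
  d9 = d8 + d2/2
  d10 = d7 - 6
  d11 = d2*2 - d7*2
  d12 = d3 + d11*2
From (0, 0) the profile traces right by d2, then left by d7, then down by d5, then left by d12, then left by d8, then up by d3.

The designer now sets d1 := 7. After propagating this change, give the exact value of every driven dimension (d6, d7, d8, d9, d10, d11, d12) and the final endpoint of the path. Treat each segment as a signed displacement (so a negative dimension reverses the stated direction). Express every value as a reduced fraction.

d6 = 7/5
d7 = 227/10
d8 = 237/10
d9 = 297/10
d10 = 167/10
d11 = -107/5
d12 = -801/20
endpoint = (113/20, -47/12)

Apply edit: d1 := 7
  d6 = d1/5 = 7/5
  d7 = d4 + d6/2 + d5*3 = 227/10
  d8 = d4/2 + d7 = 237/10
  d9 = d8 + d2/2 = 297/10
  d10 = d7 - 6 = 167/10
  d11 = d2*2 - d7*2 = -107/5
  d12 = d3 + d11*2 = -801/20
Walk from origin (0, 0):
  seg 1: right by d2 = 12 → (12, 0)
  seg 2: left by d7 = 227/10 → (-107/10, 0)
  seg 3: down by d5 = 20/3 → (-107/10, -20/3)
  seg 4: left by d12 = -801/20 → (587/20, -20/3)
  seg 5: left by d8 = 237/10 → (113/20, -20/3)
  seg 6: up by d3 = 11/4 → (113/20, -47/12)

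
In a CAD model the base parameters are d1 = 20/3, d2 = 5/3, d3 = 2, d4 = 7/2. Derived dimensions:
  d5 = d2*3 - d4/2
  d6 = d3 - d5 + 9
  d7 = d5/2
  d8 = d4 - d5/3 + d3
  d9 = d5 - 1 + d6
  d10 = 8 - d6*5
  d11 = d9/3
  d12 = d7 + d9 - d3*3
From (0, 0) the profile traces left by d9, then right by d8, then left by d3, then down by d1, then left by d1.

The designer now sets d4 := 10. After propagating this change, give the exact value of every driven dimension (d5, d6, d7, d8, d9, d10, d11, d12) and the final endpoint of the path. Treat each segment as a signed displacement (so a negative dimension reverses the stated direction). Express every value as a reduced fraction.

Apply edit: d4 := 10
  d5 = d2*3 - d4/2 = 0
  d6 = d3 - d5 + 9 = 11
  d7 = d5/2 = 0
  d8 = d4 - d5/3 + d3 = 12
  d9 = d5 - 1 + d6 = 10
  d10 = 8 - d6*5 = -47
  d11 = d9/3 = 10/3
  d12 = d7 + d9 - d3*3 = 4
Walk from origin (0, 0):
  seg 1: left by d9 = 10 → (-10, 0)
  seg 2: right by d8 = 12 → (2, 0)
  seg 3: left by d3 = 2 → (0, 0)
  seg 4: down by d1 = 20/3 → (0, -20/3)
  seg 5: left by d1 = 20/3 → (-20/3, -20/3)

d5 = 0
d6 = 11
d7 = 0
d8 = 12
d9 = 10
d10 = -47
d11 = 10/3
d12 = 4
endpoint = (-20/3, -20/3)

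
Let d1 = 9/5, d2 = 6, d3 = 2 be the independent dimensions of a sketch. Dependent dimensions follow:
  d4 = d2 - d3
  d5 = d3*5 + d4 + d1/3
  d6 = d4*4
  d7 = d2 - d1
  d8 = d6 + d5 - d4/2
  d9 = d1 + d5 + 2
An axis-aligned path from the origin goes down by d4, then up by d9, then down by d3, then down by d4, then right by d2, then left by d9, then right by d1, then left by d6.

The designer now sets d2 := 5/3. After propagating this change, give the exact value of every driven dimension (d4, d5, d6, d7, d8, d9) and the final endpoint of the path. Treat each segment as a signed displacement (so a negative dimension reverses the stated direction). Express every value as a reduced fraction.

d4 = -1/3
d5 = 154/15
d6 = -4/3
d7 = -2/15
d8 = 91/10
d9 = 211/15
endpoint = (-139/15, 191/15)

Apply edit: d2 := 5/3
  d4 = d2 - d3 = -1/3
  d5 = d3*5 + d4 + d1/3 = 154/15
  d6 = d4*4 = -4/3
  d7 = d2 - d1 = -2/15
  d8 = d6 + d5 - d4/2 = 91/10
  d9 = d1 + d5 + 2 = 211/15
Walk from origin (0, 0):
  seg 1: down by d4 = -1/3 → (0, 1/3)
  seg 2: up by d9 = 211/15 → (0, 72/5)
  seg 3: down by d3 = 2 → (0, 62/5)
  seg 4: down by d4 = -1/3 → (0, 191/15)
  seg 5: right by d2 = 5/3 → (5/3, 191/15)
  seg 6: left by d9 = 211/15 → (-62/5, 191/15)
  seg 7: right by d1 = 9/5 → (-53/5, 191/15)
  seg 8: left by d6 = -4/3 → (-139/15, 191/15)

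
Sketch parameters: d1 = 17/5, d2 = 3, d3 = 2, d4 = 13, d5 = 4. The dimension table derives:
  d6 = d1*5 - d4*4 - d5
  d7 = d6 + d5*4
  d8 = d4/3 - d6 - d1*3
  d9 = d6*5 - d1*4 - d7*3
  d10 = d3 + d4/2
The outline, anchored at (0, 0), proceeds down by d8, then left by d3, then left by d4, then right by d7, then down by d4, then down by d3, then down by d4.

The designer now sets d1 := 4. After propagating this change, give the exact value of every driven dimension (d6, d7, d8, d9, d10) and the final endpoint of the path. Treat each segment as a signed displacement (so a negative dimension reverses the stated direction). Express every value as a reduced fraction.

Apply edit: d1 := 4
  d6 = d1*5 - d4*4 - d5 = -36
  d7 = d6 + d5*4 = -20
  d8 = d4/3 - d6 - d1*3 = 85/3
  d9 = d6*5 - d1*4 - d7*3 = -136
  d10 = d3 + d4/2 = 17/2
Walk from origin (0, 0):
  seg 1: down by d8 = 85/3 → (0, -85/3)
  seg 2: left by d3 = 2 → (-2, -85/3)
  seg 3: left by d4 = 13 → (-15, -85/3)
  seg 4: right by d7 = -20 → (-35, -85/3)
  seg 5: down by d4 = 13 → (-35, -124/3)
  seg 6: down by d3 = 2 → (-35, -130/3)
  seg 7: down by d4 = 13 → (-35, -169/3)

d6 = -36
d7 = -20
d8 = 85/3
d9 = -136
d10 = 17/2
endpoint = (-35, -169/3)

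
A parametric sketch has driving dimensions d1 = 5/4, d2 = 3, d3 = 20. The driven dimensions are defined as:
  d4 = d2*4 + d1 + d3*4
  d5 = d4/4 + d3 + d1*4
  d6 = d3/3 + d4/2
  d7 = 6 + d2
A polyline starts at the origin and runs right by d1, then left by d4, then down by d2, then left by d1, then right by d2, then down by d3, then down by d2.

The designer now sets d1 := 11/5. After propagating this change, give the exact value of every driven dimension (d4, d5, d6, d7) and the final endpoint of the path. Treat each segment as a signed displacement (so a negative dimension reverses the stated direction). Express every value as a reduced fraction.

d4 = 471/5
d5 = 1047/20
d6 = 1613/30
d7 = 9
endpoint = (-456/5, -26)

Apply edit: d1 := 11/5
  d4 = d2*4 + d1 + d3*4 = 471/5
  d5 = d4/4 + d3 + d1*4 = 1047/20
  d6 = d3/3 + d4/2 = 1613/30
  d7 = 6 + d2 = 9
Walk from origin (0, 0):
  seg 1: right by d1 = 11/5 → (11/5, 0)
  seg 2: left by d4 = 471/5 → (-92, 0)
  seg 3: down by d2 = 3 → (-92, -3)
  seg 4: left by d1 = 11/5 → (-471/5, -3)
  seg 5: right by d2 = 3 → (-456/5, -3)
  seg 6: down by d3 = 20 → (-456/5, -23)
  seg 7: down by d2 = 3 → (-456/5, -26)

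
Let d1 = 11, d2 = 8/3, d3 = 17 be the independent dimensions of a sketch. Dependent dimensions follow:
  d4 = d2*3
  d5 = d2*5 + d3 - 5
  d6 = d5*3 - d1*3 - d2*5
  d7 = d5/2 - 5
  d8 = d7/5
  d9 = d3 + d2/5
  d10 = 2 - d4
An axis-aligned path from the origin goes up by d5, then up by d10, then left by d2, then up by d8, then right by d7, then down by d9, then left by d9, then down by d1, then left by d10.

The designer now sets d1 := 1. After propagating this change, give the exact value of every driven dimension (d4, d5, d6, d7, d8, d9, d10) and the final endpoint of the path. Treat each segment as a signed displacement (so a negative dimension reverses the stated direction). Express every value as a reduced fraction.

Apply edit: d1 := 1
  d4 = d2*3 = 8
  d5 = d2*5 + d3 - 5 = 76/3
  d6 = d5*3 - d1*3 - d2*5 = 179/3
  d7 = d5/2 - 5 = 23/3
  d8 = d7/5 = 23/15
  d9 = d3 + d2/5 = 263/15
  d10 = 2 - d4 = -6
Walk from origin (0, 0):
  seg 1: up by d5 = 76/3 → (0, 76/3)
  seg 2: up by d10 = -6 → (0, 58/3)
  seg 3: left by d2 = 8/3 → (-8/3, 58/3)
  seg 4: up by d8 = 23/15 → (-8/3, 313/15)
  seg 5: right by d7 = 23/3 → (5, 313/15)
  seg 6: down by d9 = 263/15 → (5, 10/3)
  seg 7: left by d9 = 263/15 → (-188/15, 10/3)
  seg 8: down by d1 = 1 → (-188/15, 7/3)
  seg 9: left by d10 = -6 → (-98/15, 7/3)

d4 = 8
d5 = 76/3
d6 = 179/3
d7 = 23/3
d8 = 23/15
d9 = 263/15
d10 = -6
endpoint = (-98/15, 7/3)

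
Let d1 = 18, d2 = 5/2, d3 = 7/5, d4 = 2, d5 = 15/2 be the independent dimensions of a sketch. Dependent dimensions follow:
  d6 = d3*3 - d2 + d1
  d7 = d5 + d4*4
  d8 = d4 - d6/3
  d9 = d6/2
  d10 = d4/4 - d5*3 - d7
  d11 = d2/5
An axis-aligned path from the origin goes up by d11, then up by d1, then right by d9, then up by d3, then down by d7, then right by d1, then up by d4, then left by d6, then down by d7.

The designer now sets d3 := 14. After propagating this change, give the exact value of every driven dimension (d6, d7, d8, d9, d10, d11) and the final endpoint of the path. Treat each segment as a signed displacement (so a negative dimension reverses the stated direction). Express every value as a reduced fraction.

Apply edit: d3 := 14
  d6 = d3*3 - d2 + d1 = 115/2
  d7 = d5 + d4*4 = 31/2
  d8 = d4 - d6/3 = -103/6
  d9 = d6/2 = 115/4
  d10 = d4/4 - d5*3 - d7 = -75/2
  d11 = d2/5 = 1/2
Walk from origin (0, 0):
  seg 1: up by d11 = 1/2 → (0, 1/2)
  seg 2: up by d1 = 18 → (0, 37/2)
  seg 3: right by d9 = 115/4 → (115/4, 37/2)
  seg 4: up by d3 = 14 → (115/4, 65/2)
  seg 5: down by d7 = 31/2 → (115/4, 17)
  seg 6: right by d1 = 18 → (187/4, 17)
  seg 7: up by d4 = 2 → (187/4, 19)
  seg 8: left by d6 = 115/2 → (-43/4, 19)
  seg 9: down by d7 = 31/2 → (-43/4, 7/2)

d6 = 115/2
d7 = 31/2
d8 = -103/6
d9 = 115/4
d10 = -75/2
d11 = 1/2
endpoint = (-43/4, 7/2)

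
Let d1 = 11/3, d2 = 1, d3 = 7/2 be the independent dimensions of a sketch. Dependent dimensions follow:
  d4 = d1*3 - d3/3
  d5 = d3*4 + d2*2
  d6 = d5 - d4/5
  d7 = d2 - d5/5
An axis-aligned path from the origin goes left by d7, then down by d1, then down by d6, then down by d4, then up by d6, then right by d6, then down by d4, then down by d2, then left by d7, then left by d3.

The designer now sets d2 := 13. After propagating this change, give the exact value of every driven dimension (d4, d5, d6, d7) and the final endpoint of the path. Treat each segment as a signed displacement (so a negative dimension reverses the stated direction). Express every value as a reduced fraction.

d4 = 59/6
d5 = 40
d6 = 1141/30
d7 = 5
endpoint = (368/15, -109/3)

Apply edit: d2 := 13
  d4 = d1*3 - d3/3 = 59/6
  d5 = d3*4 + d2*2 = 40
  d6 = d5 - d4/5 = 1141/30
  d7 = d2 - d5/5 = 5
Walk from origin (0, 0):
  seg 1: left by d7 = 5 → (-5, 0)
  seg 2: down by d1 = 11/3 → (-5, -11/3)
  seg 3: down by d6 = 1141/30 → (-5, -417/10)
  seg 4: down by d4 = 59/6 → (-5, -773/15)
  seg 5: up by d6 = 1141/30 → (-5, -27/2)
  seg 6: right by d6 = 1141/30 → (991/30, -27/2)
  seg 7: down by d4 = 59/6 → (991/30, -70/3)
  seg 8: down by d2 = 13 → (991/30, -109/3)
  seg 9: left by d7 = 5 → (841/30, -109/3)
  seg 10: left by d3 = 7/2 → (368/15, -109/3)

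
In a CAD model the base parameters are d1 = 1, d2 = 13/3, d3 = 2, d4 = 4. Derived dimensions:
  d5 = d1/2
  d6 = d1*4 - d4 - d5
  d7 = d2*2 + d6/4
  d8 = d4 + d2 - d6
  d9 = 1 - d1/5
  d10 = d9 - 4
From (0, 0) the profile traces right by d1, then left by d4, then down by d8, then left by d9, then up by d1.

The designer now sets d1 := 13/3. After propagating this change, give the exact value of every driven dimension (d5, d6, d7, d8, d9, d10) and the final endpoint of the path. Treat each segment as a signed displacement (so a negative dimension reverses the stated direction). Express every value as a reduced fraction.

Apply edit: d1 := 13/3
  d5 = d1/2 = 13/6
  d6 = d1*4 - d4 - d5 = 67/6
  d7 = d2*2 + d6/4 = 275/24
  d8 = d4 + d2 - d6 = -17/6
  d9 = 1 - d1/5 = 2/15
  d10 = d9 - 4 = -58/15
Walk from origin (0, 0):
  seg 1: right by d1 = 13/3 → (13/3, 0)
  seg 2: left by d4 = 4 → (1/3, 0)
  seg 3: down by d8 = -17/6 → (1/3, 17/6)
  seg 4: left by d9 = 2/15 → (1/5, 17/6)
  seg 5: up by d1 = 13/3 → (1/5, 43/6)

d5 = 13/6
d6 = 67/6
d7 = 275/24
d8 = -17/6
d9 = 2/15
d10 = -58/15
endpoint = (1/5, 43/6)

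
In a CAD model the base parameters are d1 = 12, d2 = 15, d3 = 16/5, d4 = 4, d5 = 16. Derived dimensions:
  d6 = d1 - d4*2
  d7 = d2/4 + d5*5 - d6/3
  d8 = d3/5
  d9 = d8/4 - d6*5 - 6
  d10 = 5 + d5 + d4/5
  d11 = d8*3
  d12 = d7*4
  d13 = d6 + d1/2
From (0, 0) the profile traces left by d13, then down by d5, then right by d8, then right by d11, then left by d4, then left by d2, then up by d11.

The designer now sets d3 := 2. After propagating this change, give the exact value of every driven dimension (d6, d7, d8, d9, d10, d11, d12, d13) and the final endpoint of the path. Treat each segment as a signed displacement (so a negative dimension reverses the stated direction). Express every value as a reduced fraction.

Apply edit: d3 := 2
  d6 = d1 - d4*2 = 4
  d7 = d2/4 + d5*5 - d6/3 = 989/12
  d8 = d3/5 = 2/5
  d9 = d8/4 - d6*5 - 6 = -259/10
  d10 = 5 + d5 + d4/5 = 109/5
  d11 = d8*3 = 6/5
  d12 = d7*4 = 989/3
  d13 = d6 + d1/2 = 10
Walk from origin (0, 0):
  seg 1: left by d13 = 10 → (-10, 0)
  seg 2: down by d5 = 16 → (-10, -16)
  seg 3: right by d8 = 2/5 → (-48/5, -16)
  seg 4: right by d11 = 6/5 → (-42/5, -16)
  seg 5: left by d4 = 4 → (-62/5, -16)
  seg 6: left by d2 = 15 → (-137/5, -16)
  seg 7: up by d11 = 6/5 → (-137/5, -74/5)

d6 = 4
d7 = 989/12
d8 = 2/5
d9 = -259/10
d10 = 109/5
d11 = 6/5
d12 = 989/3
d13 = 10
endpoint = (-137/5, -74/5)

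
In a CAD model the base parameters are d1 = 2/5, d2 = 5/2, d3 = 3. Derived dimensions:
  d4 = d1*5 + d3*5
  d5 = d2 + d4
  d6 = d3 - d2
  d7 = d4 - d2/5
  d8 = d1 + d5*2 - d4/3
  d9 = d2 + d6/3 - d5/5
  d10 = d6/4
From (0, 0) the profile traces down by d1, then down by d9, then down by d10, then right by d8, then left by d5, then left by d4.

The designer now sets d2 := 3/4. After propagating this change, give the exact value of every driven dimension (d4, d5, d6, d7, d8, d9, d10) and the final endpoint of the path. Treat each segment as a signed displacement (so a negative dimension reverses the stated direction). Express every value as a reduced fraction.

Apply edit: d2 := 3/4
  d4 = d1*5 + d3*5 = 17
  d5 = d2 + d4 = 71/4
  d6 = d3 - d2 = 9/4
  d7 = d4 - d2/5 = 337/20
  d8 = d1 + d5*2 - d4/3 = 907/30
  d9 = d2 + d6/3 - d5/5 = -41/20
  d10 = d6/4 = 9/16
Walk from origin (0, 0):
  seg 1: down by d1 = 2/5 → (0, -2/5)
  seg 2: down by d9 = -41/20 → (0, 33/20)
  seg 3: down by d10 = 9/16 → (0, 87/80)
  seg 4: right by d8 = 907/30 → (907/30, 87/80)
  seg 5: left by d5 = 71/4 → (749/60, 87/80)
  seg 6: left by d4 = 17 → (-271/60, 87/80)

d4 = 17
d5 = 71/4
d6 = 9/4
d7 = 337/20
d8 = 907/30
d9 = -41/20
d10 = 9/16
endpoint = (-271/60, 87/80)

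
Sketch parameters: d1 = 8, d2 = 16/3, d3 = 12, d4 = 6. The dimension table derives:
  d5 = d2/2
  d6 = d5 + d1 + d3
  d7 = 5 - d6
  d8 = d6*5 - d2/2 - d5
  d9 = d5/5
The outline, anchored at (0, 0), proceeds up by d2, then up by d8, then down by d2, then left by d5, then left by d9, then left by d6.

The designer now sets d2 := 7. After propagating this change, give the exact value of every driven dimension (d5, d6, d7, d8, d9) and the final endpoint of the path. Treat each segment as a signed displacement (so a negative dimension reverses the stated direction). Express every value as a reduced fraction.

Apply edit: d2 := 7
  d5 = d2/2 = 7/2
  d6 = d5 + d1 + d3 = 47/2
  d7 = 5 - d6 = -37/2
  d8 = d6*5 - d2/2 - d5 = 221/2
  d9 = d5/5 = 7/10
Walk from origin (0, 0):
  seg 1: up by d2 = 7 → (0, 7)
  seg 2: up by d8 = 221/2 → (0, 235/2)
  seg 3: down by d2 = 7 → (0, 221/2)
  seg 4: left by d5 = 7/2 → (-7/2, 221/2)
  seg 5: left by d9 = 7/10 → (-21/5, 221/2)
  seg 6: left by d6 = 47/2 → (-277/10, 221/2)

d5 = 7/2
d6 = 47/2
d7 = -37/2
d8 = 221/2
d9 = 7/10
endpoint = (-277/10, 221/2)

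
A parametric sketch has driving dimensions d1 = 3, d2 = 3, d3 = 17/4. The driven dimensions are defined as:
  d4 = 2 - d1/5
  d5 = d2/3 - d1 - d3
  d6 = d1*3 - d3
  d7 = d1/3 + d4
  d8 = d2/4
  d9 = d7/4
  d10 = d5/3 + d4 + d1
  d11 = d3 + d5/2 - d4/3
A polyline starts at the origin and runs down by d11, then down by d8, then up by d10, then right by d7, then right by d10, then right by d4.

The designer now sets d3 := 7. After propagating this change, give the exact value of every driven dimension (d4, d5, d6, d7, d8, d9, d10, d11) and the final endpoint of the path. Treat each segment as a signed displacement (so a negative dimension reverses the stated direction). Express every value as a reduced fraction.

d4 = 7/5
d5 = -9
d6 = 2
d7 = 12/5
d8 = 3/4
d9 = 3/5
d10 = 7/5
d11 = 61/30
endpoint = (26/5, -83/60)

Apply edit: d3 := 7
  d4 = 2 - d1/5 = 7/5
  d5 = d2/3 - d1 - d3 = -9
  d6 = d1*3 - d3 = 2
  d7 = d1/3 + d4 = 12/5
  d8 = d2/4 = 3/4
  d9 = d7/4 = 3/5
  d10 = d5/3 + d4 + d1 = 7/5
  d11 = d3 + d5/2 - d4/3 = 61/30
Walk from origin (0, 0):
  seg 1: down by d11 = 61/30 → (0, -61/30)
  seg 2: down by d8 = 3/4 → (0, -167/60)
  seg 3: up by d10 = 7/5 → (0, -83/60)
  seg 4: right by d7 = 12/5 → (12/5, -83/60)
  seg 5: right by d10 = 7/5 → (19/5, -83/60)
  seg 6: right by d4 = 7/5 → (26/5, -83/60)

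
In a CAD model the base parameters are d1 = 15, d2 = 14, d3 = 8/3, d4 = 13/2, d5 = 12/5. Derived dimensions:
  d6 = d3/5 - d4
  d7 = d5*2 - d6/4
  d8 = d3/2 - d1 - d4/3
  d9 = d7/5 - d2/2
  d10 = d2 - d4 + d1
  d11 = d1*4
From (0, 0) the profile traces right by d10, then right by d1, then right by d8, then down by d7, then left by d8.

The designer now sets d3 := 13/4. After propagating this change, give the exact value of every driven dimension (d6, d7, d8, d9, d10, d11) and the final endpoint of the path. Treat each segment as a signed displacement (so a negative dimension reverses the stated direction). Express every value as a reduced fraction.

d6 = -117/20
d7 = 501/80
d8 = -373/24
d9 = -2299/400
d10 = 45/2
d11 = 60
endpoint = (75/2, -501/80)

Apply edit: d3 := 13/4
  d6 = d3/5 - d4 = -117/20
  d7 = d5*2 - d6/4 = 501/80
  d8 = d3/2 - d1 - d4/3 = -373/24
  d9 = d7/5 - d2/2 = -2299/400
  d10 = d2 - d4 + d1 = 45/2
  d11 = d1*4 = 60
Walk from origin (0, 0):
  seg 1: right by d10 = 45/2 → (45/2, 0)
  seg 2: right by d1 = 15 → (75/2, 0)
  seg 3: right by d8 = -373/24 → (527/24, 0)
  seg 4: down by d7 = 501/80 → (527/24, -501/80)
  seg 5: left by d8 = -373/24 → (75/2, -501/80)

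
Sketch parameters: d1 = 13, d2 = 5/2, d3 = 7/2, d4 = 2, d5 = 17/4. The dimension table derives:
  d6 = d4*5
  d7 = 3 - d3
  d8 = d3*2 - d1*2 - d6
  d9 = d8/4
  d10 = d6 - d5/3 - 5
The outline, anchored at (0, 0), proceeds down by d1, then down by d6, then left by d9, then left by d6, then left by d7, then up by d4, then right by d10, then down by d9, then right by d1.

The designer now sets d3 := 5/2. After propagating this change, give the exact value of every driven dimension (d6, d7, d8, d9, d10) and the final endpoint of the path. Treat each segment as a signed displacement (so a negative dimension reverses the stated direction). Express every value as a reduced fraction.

d6 = 10
d7 = 1/2
d8 = -31
d9 = -31/4
d10 = 43/12
endpoint = (83/6, -53/4)

Apply edit: d3 := 5/2
  d6 = d4*5 = 10
  d7 = 3 - d3 = 1/2
  d8 = d3*2 - d1*2 - d6 = -31
  d9 = d8/4 = -31/4
  d10 = d6 - d5/3 - 5 = 43/12
Walk from origin (0, 0):
  seg 1: down by d1 = 13 → (0, -13)
  seg 2: down by d6 = 10 → (0, -23)
  seg 3: left by d9 = -31/4 → (31/4, -23)
  seg 4: left by d6 = 10 → (-9/4, -23)
  seg 5: left by d7 = 1/2 → (-11/4, -23)
  seg 6: up by d4 = 2 → (-11/4, -21)
  seg 7: right by d10 = 43/12 → (5/6, -21)
  seg 8: down by d9 = -31/4 → (5/6, -53/4)
  seg 9: right by d1 = 13 → (83/6, -53/4)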